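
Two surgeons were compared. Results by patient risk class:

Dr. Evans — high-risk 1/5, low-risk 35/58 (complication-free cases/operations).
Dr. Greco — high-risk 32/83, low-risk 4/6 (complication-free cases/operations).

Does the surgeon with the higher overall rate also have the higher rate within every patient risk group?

High-risk: Dr. Evans 1/5 = 20.0%, Dr. Greco 32/83 = 38.6% → Dr. Greco
Low-risk: Dr. Evans 35/58 = 60.3%, Dr. Greco 4/6 = 66.7% → Dr. Greco
Overall: Dr. Evans 36/63 = 57.1%, Dr. Greco 36/89 = 40.4% → Dr. Evans
Dr. Greco wins each patient risk group but Dr. Evans wins overall — the comparison reverses. Dr. Greco's operations skew toward high-risk, which has a lower base rate.

No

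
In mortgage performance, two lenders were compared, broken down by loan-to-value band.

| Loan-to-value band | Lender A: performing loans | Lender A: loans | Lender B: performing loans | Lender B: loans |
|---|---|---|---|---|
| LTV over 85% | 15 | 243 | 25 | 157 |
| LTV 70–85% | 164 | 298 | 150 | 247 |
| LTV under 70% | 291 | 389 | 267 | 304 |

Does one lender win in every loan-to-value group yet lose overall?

No

LTV over 85%: Lender A 15/243 = 6.2%, Lender B 25/157 = 15.9% → Lender B
LTV 70–85%: Lender A 164/298 = 55.0%, Lender B 150/247 = 60.7% → Lender B
LTV under 70%: Lender A 291/389 = 74.8%, Lender B 267/304 = 87.8% → Lender B
Overall: Lender A 470/930 = 50.5%, Lender B 442/708 = 62.4% → Lender B
Lender B wins overall and in every loan-to-value group — no reversal.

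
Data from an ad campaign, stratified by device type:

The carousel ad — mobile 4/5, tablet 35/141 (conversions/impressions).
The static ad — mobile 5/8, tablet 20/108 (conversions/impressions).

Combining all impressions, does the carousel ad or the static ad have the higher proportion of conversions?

Mobile: the carousel ad 4/5 = 80.0%, the static ad 5/8 = 62.5% → the carousel ad
Tablet: the carousel ad 35/141 = 24.8%, the static ad 20/108 = 18.5% → the carousel ad
Overall: the carousel ad 39/146 = 26.7%, the static ad 25/116 = 21.6% → the carousel ad

the carousel ad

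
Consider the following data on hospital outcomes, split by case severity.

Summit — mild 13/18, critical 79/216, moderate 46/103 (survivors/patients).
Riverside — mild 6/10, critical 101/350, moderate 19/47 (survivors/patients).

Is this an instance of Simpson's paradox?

No

Mild: Summit 13/18 = 72.2%, Riverside 6/10 = 60.0% → Summit
Critical: Summit 79/216 = 36.6%, Riverside 101/350 = 28.9% → Summit
Moderate: Summit 46/103 = 44.7%, Riverside 19/47 = 40.4% → Summit
Overall: Summit 138/337 = 40.9%, Riverside 126/407 = 31.0% → Summit
Summit wins overall and in every case group — no reversal.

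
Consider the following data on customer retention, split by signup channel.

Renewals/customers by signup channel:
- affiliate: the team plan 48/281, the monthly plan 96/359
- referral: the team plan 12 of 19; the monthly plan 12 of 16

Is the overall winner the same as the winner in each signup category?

Affiliate: the team plan 48/281 = 17.1%, the monthly plan 96/359 = 26.7% → the monthly plan
Referral: the team plan 12/19 = 63.2%, the monthly plan 12/16 = 75.0% → the monthly plan
Overall: the team plan 60/300 = 20.0%, the monthly plan 108/375 = 28.8% → the monthly plan
The monthly plan wins overall and in every signup group — no reversal.

Yes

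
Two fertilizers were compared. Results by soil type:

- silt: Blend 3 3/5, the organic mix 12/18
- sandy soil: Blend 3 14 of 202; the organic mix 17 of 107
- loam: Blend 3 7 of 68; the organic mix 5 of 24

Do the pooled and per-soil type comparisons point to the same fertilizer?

Silt: Blend 3 3/5 = 60.0%, the organic mix 12/18 = 66.7% → the organic mix
Sandy soil: Blend 3 14/202 = 6.9%, the organic mix 17/107 = 15.9% → the organic mix
Loam: Blend 3 7/68 = 10.3%, the organic mix 5/24 = 20.8% → the organic mix
Overall: Blend 3 24/275 = 8.7%, the organic mix 34/149 = 22.8% → the organic mix
The organic mix wins overall and in every soil group — no reversal.

Yes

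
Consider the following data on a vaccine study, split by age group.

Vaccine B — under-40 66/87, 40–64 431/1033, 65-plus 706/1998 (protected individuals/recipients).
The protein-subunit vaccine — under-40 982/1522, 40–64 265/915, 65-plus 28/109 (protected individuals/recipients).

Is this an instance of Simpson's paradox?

Yes

Under-40: Vaccine B 66/87 = 75.9%, the protein-subunit vaccine 982/1522 = 64.5% → Vaccine B
40–64: Vaccine B 431/1033 = 41.7%, the protein-subunit vaccine 265/915 = 29.0% → Vaccine B
65-plus: Vaccine B 706/1998 = 35.3%, the protein-subunit vaccine 28/109 = 25.7% → Vaccine B
Overall: Vaccine B 1203/3118 = 38.6%, the protein-subunit vaccine 1275/2546 = 50.1% → the protein-subunit vaccine
Vaccine B wins each age group but the protein-subunit vaccine wins overall — the comparison reverses. Vaccine B's recipients skew toward 65-plus, which has a lower base rate.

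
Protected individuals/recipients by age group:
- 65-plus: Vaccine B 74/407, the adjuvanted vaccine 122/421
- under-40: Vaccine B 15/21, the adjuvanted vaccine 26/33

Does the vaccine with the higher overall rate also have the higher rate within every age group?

65-plus: Vaccine B 74/407 = 18.2%, the adjuvanted vaccine 122/421 = 29.0% → the adjuvanted vaccine
Under-40: Vaccine B 15/21 = 71.4%, the adjuvanted vaccine 26/33 = 78.8% → the adjuvanted vaccine
Overall: Vaccine B 89/428 = 20.8%, the adjuvanted vaccine 148/454 = 32.6% → the adjuvanted vaccine
The adjuvanted vaccine wins overall and in every age group — no reversal.

Yes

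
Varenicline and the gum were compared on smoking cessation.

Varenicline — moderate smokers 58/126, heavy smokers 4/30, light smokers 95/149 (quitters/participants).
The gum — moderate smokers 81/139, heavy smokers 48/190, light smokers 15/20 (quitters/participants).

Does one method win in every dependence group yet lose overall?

Yes

Moderate smokers: varenicline 58/126 = 46.0%, the gum 81/139 = 58.3% → the gum
Heavy smokers: varenicline 4/30 = 13.3%, the gum 48/190 = 25.3% → the gum
Light smokers: varenicline 95/149 = 63.8%, the gum 15/20 = 75.0% → the gum
Overall: varenicline 157/305 = 51.5%, the gum 144/349 = 41.3% → varenicline
The gum wins each dependence group but varenicline wins overall — the comparison reverses. The gum's participants skew toward heavy smokers, which has a lower base rate.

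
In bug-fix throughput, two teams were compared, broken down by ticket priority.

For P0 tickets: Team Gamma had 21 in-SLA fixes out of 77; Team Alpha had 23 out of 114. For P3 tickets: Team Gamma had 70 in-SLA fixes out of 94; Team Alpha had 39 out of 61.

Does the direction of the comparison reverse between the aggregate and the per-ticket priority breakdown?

No

P0: Team Gamma 21/77 = 27.3%, Team Alpha 23/114 = 20.2% → Team Gamma
P3: Team Gamma 70/94 = 74.5%, Team Alpha 39/61 = 63.9% → Team Gamma
Overall: Team Gamma 91/171 = 53.2%, Team Alpha 62/175 = 35.4% → Team Gamma
Team Gamma wins overall and in every ticket group — no reversal.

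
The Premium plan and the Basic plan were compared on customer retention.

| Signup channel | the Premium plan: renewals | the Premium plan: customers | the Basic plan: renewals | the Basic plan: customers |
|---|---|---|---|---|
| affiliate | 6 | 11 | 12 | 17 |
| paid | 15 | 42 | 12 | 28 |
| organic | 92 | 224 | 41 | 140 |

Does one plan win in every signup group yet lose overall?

Affiliate: the Premium plan 6/11 = 54.5%, the Basic plan 12/17 = 70.6% → the Basic plan
Paid: the Premium plan 15/42 = 35.7%, the Basic plan 12/28 = 42.9% → the Basic plan
Organic: the Premium plan 92/224 = 41.1%, the Basic plan 41/140 = 29.3% → the Premium plan
Overall: the Premium plan 113/277 = 40.8%, the Basic plan 65/185 = 35.1% → the Premium plan
Neither sweeps: the Premium plan wins 1 of 3 groups, the Basic plan wins 2. The Premium plan wins overall but not every group — no Simpson reversal.

No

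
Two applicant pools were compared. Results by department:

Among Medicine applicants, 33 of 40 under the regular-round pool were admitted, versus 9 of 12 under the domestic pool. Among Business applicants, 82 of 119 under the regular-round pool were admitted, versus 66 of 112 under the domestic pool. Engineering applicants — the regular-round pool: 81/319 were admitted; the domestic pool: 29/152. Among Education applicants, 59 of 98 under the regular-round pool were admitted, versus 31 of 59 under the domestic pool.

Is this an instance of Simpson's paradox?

Medicine: the regular-round pool 33/40 = 82.5%, the domestic pool 9/12 = 75.0% → the regular-round pool
Business: the regular-round pool 82/119 = 68.9%, the domestic pool 66/112 = 58.9% → the regular-round pool
Engineering: the regular-round pool 81/319 = 25.4%, the domestic pool 29/152 = 19.1% → the regular-round pool
Education: the regular-round pool 59/98 = 60.2%, the domestic pool 31/59 = 52.5% → the regular-round pool
Overall: the regular-round pool 255/576 = 44.3%, the domestic pool 135/335 = 40.3% → the regular-round pool
The regular-round pool wins overall and in every department group — no reversal.

No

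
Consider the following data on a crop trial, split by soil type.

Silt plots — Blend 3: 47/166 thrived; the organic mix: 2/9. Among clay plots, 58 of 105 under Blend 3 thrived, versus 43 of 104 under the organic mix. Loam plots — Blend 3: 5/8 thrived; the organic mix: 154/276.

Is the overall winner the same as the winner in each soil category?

Silt: Blend 3 47/166 = 28.3%, the organic mix 2/9 = 22.2% → Blend 3
Clay: Blend 3 58/105 = 55.2%, the organic mix 43/104 = 41.3% → Blend 3
Loam: Blend 3 5/8 = 62.5%, the organic mix 154/276 = 55.8% → Blend 3
Overall: Blend 3 110/279 = 39.4%, the organic mix 199/389 = 51.2% → the organic mix
Blend 3 wins each soil group but the organic mix wins overall — the comparison reverses. Blend 3's plots skew toward silt, which has a lower base rate.

No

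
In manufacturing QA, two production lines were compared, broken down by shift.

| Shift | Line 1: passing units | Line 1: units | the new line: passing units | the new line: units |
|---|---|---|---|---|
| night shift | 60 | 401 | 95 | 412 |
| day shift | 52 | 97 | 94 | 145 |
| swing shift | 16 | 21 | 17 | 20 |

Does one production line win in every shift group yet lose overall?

Night shift: Line 1 60/401 = 15.0%, the new line 95/412 = 23.1% → the new line
Day shift: Line 1 52/97 = 53.6%, the new line 94/145 = 64.8% → the new line
Swing shift: Line 1 16/21 = 76.2%, the new line 17/20 = 85.0% → the new line
Overall: Line 1 128/519 = 24.7%, the new line 206/577 = 35.7% → the new line
The new line wins overall and in every shift group — no reversal.

No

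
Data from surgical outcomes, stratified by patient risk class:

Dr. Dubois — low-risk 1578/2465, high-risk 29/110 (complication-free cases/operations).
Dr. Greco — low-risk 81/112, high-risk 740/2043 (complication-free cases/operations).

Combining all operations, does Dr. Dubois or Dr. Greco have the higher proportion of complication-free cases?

Dr. Dubois

Low-risk: Dr. Dubois 1578/2465 = 64.0%, Dr. Greco 81/112 = 72.3% → Dr. Greco
High-risk: Dr. Dubois 29/110 = 26.4%, Dr. Greco 740/2043 = 36.2% → Dr. Greco
Overall: Dr. Dubois 1607/2575 = 62.4%, Dr. Greco 821/2155 = 38.1% → Dr. Dubois
(Dr. Greco wins every patient risk group but Dr. Dubois wins overall — Dr. Greco's operations skew toward the low-rate high-risk group.)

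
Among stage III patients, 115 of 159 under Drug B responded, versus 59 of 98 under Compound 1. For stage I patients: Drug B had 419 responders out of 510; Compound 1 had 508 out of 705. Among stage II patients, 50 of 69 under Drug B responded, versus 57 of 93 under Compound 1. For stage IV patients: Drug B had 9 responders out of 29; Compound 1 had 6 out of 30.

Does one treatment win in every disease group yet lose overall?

No

Stage III: Drug B 115/159 = 72.3%, Compound 1 59/98 = 60.2% → Drug B
Stage I: Drug B 419/510 = 82.2%, Compound 1 508/705 = 72.1% → Drug B
Stage II: Drug B 50/69 = 72.5%, Compound 1 57/93 = 61.3% → Drug B
Stage IV: Drug B 9/29 = 31.0%, Compound 1 6/30 = 20.0% → Drug B
Overall: Drug B 593/767 = 77.3%, Compound 1 630/926 = 68.0% → Drug B
Drug B wins overall and in every disease group — no reversal.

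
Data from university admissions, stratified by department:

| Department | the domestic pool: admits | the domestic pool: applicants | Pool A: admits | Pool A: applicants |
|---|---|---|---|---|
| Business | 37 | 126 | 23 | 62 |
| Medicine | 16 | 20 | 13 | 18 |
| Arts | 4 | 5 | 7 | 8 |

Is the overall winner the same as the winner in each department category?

Business: the domestic pool 37/126 = 29.4%, Pool A 23/62 = 37.1% → Pool A
Medicine: the domestic pool 16/20 = 80.0%, Pool A 13/18 = 72.2% → the domestic pool
Arts: the domestic pool 4/5 = 80.0%, Pool A 7/8 = 87.5% → Pool A
Overall: the domestic pool 57/151 = 37.7%, Pool A 43/88 = 48.9% → Pool A
Neither sweeps: the domestic pool wins 1 of 3 groups, Pool A wins 2. Pool A wins overall but not every group — no Simpson reversal.

No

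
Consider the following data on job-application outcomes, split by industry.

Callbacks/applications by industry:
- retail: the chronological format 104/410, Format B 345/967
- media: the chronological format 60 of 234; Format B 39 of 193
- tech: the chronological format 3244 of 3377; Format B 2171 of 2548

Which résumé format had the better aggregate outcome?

the chronological format

Retail: the chronological format 104/410 = 25.4%, Format B 345/967 = 35.7% → Format B
Media: the chronological format 60/234 = 25.6%, Format B 39/193 = 20.2% → the chronological format
Tech: the chronological format 3244/3377 = 96.1%, Format B 2171/2548 = 85.2% → the chronological format
Overall: the chronological format 3408/4021 = 84.8%, Format B 2555/3708 = 68.9% → the chronological format
(Neither sweeps every industry group, but the chronological format has the higher pooled rate.)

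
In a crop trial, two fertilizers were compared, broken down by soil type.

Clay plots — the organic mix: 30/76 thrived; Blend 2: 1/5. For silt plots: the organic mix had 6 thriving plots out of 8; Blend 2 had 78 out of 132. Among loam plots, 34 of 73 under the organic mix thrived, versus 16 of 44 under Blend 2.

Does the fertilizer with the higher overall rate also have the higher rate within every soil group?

No

Clay: the organic mix 30/76 = 39.5%, Blend 2 1/5 = 20.0% → the organic mix
Silt: the organic mix 6/8 = 75.0%, Blend 2 78/132 = 59.1% → the organic mix
Loam: the organic mix 34/73 = 46.6%, Blend 2 16/44 = 36.4% → the organic mix
Overall: the organic mix 70/157 = 44.6%, Blend 2 95/181 = 52.5% → Blend 2
The organic mix wins each soil group but Blend 2 wins overall — the comparison reverses. The organic mix's plots skew toward clay, which has a lower base rate.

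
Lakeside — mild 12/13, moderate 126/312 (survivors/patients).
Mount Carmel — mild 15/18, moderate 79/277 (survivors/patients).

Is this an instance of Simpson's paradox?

No

Mild: Lakeside 12/13 = 92.3%, Mount Carmel 15/18 = 83.3% → Lakeside
Moderate: Lakeside 126/312 = 40.4%, Mount Carmel 79/277 = 28.5% → Lakeside
Overall: Lakeside 138/325 = 42.5%, Mount Carmel 94/295 = 31.9% → Lakeside
Lakeside wins overall and in every case group — no reversal.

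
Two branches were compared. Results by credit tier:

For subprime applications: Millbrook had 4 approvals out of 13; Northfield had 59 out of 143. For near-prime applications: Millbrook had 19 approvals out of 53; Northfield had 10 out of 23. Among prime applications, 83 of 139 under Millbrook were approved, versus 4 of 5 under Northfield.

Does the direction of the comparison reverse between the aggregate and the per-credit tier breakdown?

Subprime: Millbrook 4/13 = 30.8%, Northfield 59/143 = 41.3% → Northfield
Near-prime: Millbrook 19/53 = 35.8%, Northfield 10/23 = 43.5% → Northfield
Prime: Millbrook 83/139 = 59.7%, Northfield 4/5 = 80.0% → Northfield
Overall: Millbrook 106/205 = 51.7%, Northfield 73/171 = 42.7% → Millbrook
Northfield wins each credit group but Millbrook wins overall — the comparison reverses. Northfield's applications skew toward subprime, which has a lower base rate.

Yes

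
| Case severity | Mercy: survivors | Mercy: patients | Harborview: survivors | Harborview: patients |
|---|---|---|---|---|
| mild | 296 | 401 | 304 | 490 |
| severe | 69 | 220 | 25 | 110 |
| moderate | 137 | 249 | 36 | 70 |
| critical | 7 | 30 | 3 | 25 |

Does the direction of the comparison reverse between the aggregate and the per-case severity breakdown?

Mild: Mercy 296/401 = 73.8%, Harborview 304/490 = 62.0% → Mercy
Severe: Mercy 69/220 = 31.4%, Harborview 25/110 = 22.7% → Mercy
Moderate: Mercy 137/249 = 55.0%, Harborview 36/70 = 51.4% → Mercy
Critical: Mercy 7/30 = 23.3%, Harborview 3/25 = 12.0% → Mercy
Overall: Mercy 509/900 = 56.6%, Harborview 368/695 = 52.9% → Mercy
Mercy wins overall and in every case group — no reversal.

No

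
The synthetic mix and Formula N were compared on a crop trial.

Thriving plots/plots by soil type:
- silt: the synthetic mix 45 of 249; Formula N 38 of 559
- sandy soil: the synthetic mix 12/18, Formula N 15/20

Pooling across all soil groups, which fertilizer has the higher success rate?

Silt: the synthetic mix 45/249 = 18.1%, Formula N 38/559 = 6.8% → the synthetic mix
Sandy soil: the synthetic mix 12/18 = 66.7%, Formula N 15/20 = 75.0% → Formula N
Overall: the synthetic mix 57/267 = 21.3%, Formula N 53/579 = 9.2% → the synthetic mix
(Neither sweeps every soil group, but the synthetic mix has the higher pooled rate.)

the synthetic mix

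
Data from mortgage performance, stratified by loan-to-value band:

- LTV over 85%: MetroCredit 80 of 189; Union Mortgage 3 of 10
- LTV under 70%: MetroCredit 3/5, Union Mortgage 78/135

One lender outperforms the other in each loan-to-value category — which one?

MetroCredit

LTV over 85%: MetroCredit 80/189 = 42.3%, Union Mortgage 3/10 = 30.0% → MetroCredit
LTV under 70%: MetroCredit 3/5 = 60.0%, Union Mortgage 78/135 = 57.8% → MetroCredit
MetroCredit has the higher rate in both groups.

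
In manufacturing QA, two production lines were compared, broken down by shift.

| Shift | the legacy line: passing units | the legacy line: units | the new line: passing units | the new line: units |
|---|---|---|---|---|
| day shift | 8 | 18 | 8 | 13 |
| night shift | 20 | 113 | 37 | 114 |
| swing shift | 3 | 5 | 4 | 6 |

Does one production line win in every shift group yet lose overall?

No

Day shift: the legacy line 8/18 = 44.4%, the new line 8/13 = 61.5% → the new line
Night shift: the legacy line 20/113 = 17.7%, the new line 37/114 = 32.5% → the new line
Swing shift: the legacy line 3/5 = 60.0%, the new line 4/6 = 66.7% → the new line
Overall: the legacy line 31/136 = 22.8%, the new line 49/133 = 36.8% → the new line
The new line wins overall and in every shift group — no reversal.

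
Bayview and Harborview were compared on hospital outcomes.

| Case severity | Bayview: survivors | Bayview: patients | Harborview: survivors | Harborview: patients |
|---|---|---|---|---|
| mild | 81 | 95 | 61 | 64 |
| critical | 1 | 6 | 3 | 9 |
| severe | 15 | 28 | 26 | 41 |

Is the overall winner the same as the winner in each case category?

Mild: Bayview 81/95 = 85.3%, Harborview 61/64 = 95.3% → Harborview
Critical: Bayview 1/6 = 16.7%, Harborview 3/9 = 33.3% → Harborview
Severe: Bayview 15/28 = 53.6%, Harborview 26/41 = 63.4% → Harborview
Overall: Bayview 97/129 = 75.2%, Harborview 90/114 = 78.9% → Harborview
Harborview wins overall and in every case group — no reversal.

Yes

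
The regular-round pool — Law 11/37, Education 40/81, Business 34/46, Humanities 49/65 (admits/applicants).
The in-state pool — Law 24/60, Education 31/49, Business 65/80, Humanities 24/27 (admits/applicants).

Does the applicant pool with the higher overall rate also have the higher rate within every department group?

Yes

Law: the regular-round pool 11/37 = 29.7%, the in-state pool 24/60 = 40.0% → the in-state pool
Education: the regular-round pool 40/81 = 49.4%, the in-state pool 31/49 = 63.3% → the in-state pool
Business: the regular-round pool 34/46 = 73.9%, the in-state pool 65/80 = 81.2% → the in-state pool
Humanities: the regular-round pool 49/65 = 75.4%, the in-state pool 24/27 = 88.9% → the in-state pool
Overall: the regular-round pool 134/229 = 58.5%, the in-state pool 144/216 = 66.7% → the in-state pool
The in-state pool wins overall and in every department group — no reversal.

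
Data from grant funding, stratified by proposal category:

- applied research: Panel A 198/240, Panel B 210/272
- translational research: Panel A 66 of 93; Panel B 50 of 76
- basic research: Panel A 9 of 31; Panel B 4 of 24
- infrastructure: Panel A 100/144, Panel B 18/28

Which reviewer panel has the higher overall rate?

Applied research: Panel A 198/240 = 82.5%, Panel B 210/272 = 77.2% → Panel A
Translational research: Panel A 66/93 = 71.0%, Panel B 50/76 = 65.8% → Panel A
Basic research: Panel A 9/31 = 29.0%, Panel B 4/24 = 16.7% → Panel A
Infrastructure: Panel A 100/144 = 69.4%, Panel B 18/28 = 64.3% → Panel A
Overall: Panel A 373/508 = 73.4%, Panel B 282/400 = 70.5% → Panel A

Panel A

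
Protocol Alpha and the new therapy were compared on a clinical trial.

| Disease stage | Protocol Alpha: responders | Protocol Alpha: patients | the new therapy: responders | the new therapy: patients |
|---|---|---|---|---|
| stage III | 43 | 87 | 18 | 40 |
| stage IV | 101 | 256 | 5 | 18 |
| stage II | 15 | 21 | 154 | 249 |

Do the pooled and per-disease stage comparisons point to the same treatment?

Stage III: Protocol Alpha 43/87 = 49.4%, the new therapy 18/40 = 45.0% → Protocol Alpha
Stage IV: Protocol Alpha 101/256 = 39.5%, the new therapy 5/18 = 27.8% → Protocol Alpha
Stage II: Protocol Alpha 15/21 = 71.4%, the new therapy 154/249 = 61.8% → Protocol Alpha
Overall: Protocol Alpha 159/364 = 43.7%, the new therapy 177/307 = 57.7% → the new therapy
Protocol Alpha wins each disease group but the new therapy wins overall — the comparison reverses. Protocol Alpha's patients skew toward stage IV, which has a lower base rate.

No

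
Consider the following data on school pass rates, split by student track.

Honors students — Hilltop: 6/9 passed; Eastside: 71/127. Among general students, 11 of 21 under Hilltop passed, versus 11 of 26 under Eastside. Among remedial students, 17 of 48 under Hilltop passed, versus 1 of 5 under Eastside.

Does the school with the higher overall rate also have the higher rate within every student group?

No

Honors: Hilltop 6/9 = 66.7%, Eastside 71/127 = 55.9% → Hilltop
General: Hilltop 11/21 = 52.4%, Eastside 11/26 = 42.3% → Hilltop
Remedial: Hilltop 17/48 = 35.4%, Eastside 1/5 = 20.0% → Hilltop
Overall: Hilltop 34/78 = 43.6%, Eastside 83/158 = 52.5% → Eastside
Hilltop wins each student group but Eastside wins overall — the comparison reverses. Hilltop's students skew toward remedial, which has a lower base rate.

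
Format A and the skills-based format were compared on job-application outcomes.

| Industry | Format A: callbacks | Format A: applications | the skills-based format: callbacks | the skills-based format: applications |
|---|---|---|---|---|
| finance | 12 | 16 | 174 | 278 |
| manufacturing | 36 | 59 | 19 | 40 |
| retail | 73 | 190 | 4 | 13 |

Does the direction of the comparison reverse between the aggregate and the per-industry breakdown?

Yes

Finance: Format A 12/16 = 75.0%, the skills-based format 174/278 = 62.6% → Format A
Manufacturing: Format A 36/59 = 61.0%, the skills-based format 19/40 = 47.5% → Format A
Retail: Format A 73/190 = 38.4%, the skills-based format 4/13 = 30.8% → Format A
Overall: Format A 121/265 = 45.7%, the skills-based format 197/331 = 59.5% → the skills-based format
Format A wins each industry group but the skills-based format wins overall — the comparison reverses. Format A's applications skew toward retail, which has a lower base rate.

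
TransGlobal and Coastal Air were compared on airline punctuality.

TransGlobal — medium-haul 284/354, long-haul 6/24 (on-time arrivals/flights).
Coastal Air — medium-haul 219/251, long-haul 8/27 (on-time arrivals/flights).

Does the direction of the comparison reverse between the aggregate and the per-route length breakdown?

Medium-haul: TransGlobal 284/354 = 80.2%, Coastal Air 219/251 = 87.3% → Coastal Air
Long-haul: TransGlobal 6/24 = 25.0%, Coastal Air 8/27 = 29.6% → Coastal Air
Overall: TransGlobal 290/378 = 76.7%, Coastal Air 227/278 = 81.7% → Coastal Air
Coastal Air wins overall and in every route group — no reversal.

No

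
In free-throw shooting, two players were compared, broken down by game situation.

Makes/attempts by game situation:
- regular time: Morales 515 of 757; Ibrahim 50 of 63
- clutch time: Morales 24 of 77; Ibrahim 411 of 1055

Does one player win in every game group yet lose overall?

Yes

Regular time: Morales 515/757 = 68.0%, Ibrahim 50/63 = 79.4% → Ibrahim
Clutch time: Morales 24/77 = 31.2%, Ibrahim 411/1055 = 39.0% → Ibrahim
Overall: Morales 539/834 = 64.6%, Ibrahim 461/1118 = 41.2% → Morales
Ibrahim wins each game group but Morales wins overall — the comparison reverses. Ibrahim's attempts skew toward clutch time, which has a lower base rate.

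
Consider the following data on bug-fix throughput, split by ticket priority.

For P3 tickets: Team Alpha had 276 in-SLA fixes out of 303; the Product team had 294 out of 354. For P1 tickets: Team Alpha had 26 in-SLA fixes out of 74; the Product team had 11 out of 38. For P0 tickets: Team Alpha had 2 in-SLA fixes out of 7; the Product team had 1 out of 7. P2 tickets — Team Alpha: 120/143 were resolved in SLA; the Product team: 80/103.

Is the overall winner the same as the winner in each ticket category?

P3: Team Alpha 276/303 = 91.1%, the Product team 294/354 = 83.1% → Team Alpha
P1: Team Alpha 26/74 = 35.1%, the Product team 11/38 = 28.9% → Team Alpha
P0: Team Alpha 2/7 = 28.6%, the Product team 1/7 = 14.3% → Team Alpha
P2: Team Alpha 120/143 = 83.9%, the Product team 80/103 = 77.7% → Team Alpha
Overall: Team Alpha 424/527 = 80.5%, the Product team 386/502 = 76.9% → Team Alpha
Team Alpha wins overall and in every ticket group — no reversal.

Yes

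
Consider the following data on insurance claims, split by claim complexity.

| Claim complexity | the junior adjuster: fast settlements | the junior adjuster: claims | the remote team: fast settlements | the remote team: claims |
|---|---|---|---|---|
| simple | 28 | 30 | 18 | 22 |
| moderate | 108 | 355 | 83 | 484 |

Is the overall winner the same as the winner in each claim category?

Simple: the junior adjuster 28/30 = 93.3%, the remote team 18/22 = 81.8% → the junior adjuster
Moderate: the junior adjuster 108/355 = 30.4%, the remote team 83/484 = 17.1% → the junior adjuster
Overall: the junior adjuster 136/385 = 35.3%, the remote team 101/506 = 20.0% → the junior adjuster
The junior adjuster wins overall and in every claim group — no reversal.

Yes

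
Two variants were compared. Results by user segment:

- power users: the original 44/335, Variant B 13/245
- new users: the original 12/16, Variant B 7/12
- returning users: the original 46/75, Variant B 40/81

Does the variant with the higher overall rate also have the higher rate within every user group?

Yes

Power users: the original 44/335 = 13.1%, Variant B 13/245 = 5.3% → the original
New users: the original 12/16 = 75.0%, Variant B 7/12 = 58.3% → the original
Returning users: the original 46/75 = 61.3%, Variant B 40/81 = 49.4% → the original
Overall: the original 102/426 = 23.9%, Variant B 60/338 = 17.8% → the original
The original wins overall and in every user group — no reversal.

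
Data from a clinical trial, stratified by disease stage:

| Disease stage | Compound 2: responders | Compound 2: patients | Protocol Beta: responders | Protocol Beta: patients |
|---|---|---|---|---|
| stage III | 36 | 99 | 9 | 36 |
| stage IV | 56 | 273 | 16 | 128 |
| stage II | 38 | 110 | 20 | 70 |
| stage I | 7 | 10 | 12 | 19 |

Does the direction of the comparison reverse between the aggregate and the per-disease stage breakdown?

No

Stage III: Compound 2 36/99 = 36.4%, Protocol Beta 9/36 = 25.0% → Compound 2
Stage IV: Compound 2 56/273 = 20.5%, Protocol Beta 16/128 = 12.5% → Compound 2
Stage II: Compound 2 38/110 = 34.5%, Protocol Beta 20/70 = 28.6% → Compound 2
Stage I: Compound 2 7/10 = 70.0%, Protocol Beta 12/19 = 63.2% → Compound 2
Overall: Compound 2 137/492 = 27.8%, Protocol Beta 57/253 = 22.5% → Compound 2
Compound 2 wins overall and in every disease group — no reversal.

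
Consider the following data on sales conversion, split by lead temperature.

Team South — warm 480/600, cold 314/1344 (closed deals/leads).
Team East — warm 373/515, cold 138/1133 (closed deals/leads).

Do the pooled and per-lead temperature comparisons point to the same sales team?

Yes

Warm: Team South 480/600 = 80.0%, Team East 373/515 = 72.4% → Team South
Cold: Team South 314/1344 = 23.4%, Team East 138/1133 = 12.2% → Team South
Overall: Team South 794/1944 = 40.8%, Team East 511/1648 = 31.0% → Team South
Team South wins overall and in every lead group — no reversal.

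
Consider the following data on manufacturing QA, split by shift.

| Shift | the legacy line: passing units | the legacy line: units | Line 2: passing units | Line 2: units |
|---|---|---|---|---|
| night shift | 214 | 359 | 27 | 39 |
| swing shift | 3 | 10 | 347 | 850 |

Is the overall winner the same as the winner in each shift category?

Night shift: the legacy line 214/359 = 59.6%, Line 2 27/39 = 69.2% → Line 2
Swing shift: the legacy line 3/10 = 30.0%, Line 2 347/850 = 40.8% → Line 2
Overall: the legacy line 217/369 = 58.8%, Line 2 374/889 = 42.1% → the legacy line
Line 2 wins each shift group but the legacy line wins overall — the comparison reverses. Line 2's units skew toward swing shift, which has a lower base rate.

No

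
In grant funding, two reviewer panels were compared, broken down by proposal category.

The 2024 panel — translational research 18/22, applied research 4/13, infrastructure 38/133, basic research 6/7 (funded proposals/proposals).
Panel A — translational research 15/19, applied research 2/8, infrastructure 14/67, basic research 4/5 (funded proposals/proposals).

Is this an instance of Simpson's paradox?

No

Translational research: the 2024 panel 18/22 = 81.8%, Panel A 15/19 = 78.9% → the 2024 panel
Applied research: the 2024 panel 4/13 = 30.8%, Panel A 2/8 = 25.0% → the 2024 panel
Infrastructure: the 2024 panel 38/133 = 28.6%, Panel A 14/67 = 20.9% → the 2024 panel
Basic research: the 2024 panel 6/7 = 85.7%, Panel A 4/5 = 80.0% → the 2024 panel
Overall: the 2024 panel 66/175 = 37.7%, Panel A 35/99 = 35.4% → the 2024 panel
The 2024 panel wins overall and in every proposal group — no reversal.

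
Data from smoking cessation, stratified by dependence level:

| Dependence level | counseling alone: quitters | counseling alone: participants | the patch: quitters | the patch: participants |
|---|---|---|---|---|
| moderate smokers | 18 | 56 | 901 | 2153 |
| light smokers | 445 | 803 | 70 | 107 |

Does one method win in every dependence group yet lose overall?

Yes

Moderate smokers: counseling alone 18/56 = 32.1%, the patch 901/2153 = 41.8% → the patch
Light smokers: counseling alone 445/803 = 55.4%, the patch 70/107 = 65.4% → the patch
Overall: counseling alone 463/859 = 53.9%, the patch 971/2260 = 43.0% → counseling alone
The patch wins each dependence group but counseling alone wins overall — the comparison reverses. The patch's participants skew toward moderate smokers, which has a lower base rate.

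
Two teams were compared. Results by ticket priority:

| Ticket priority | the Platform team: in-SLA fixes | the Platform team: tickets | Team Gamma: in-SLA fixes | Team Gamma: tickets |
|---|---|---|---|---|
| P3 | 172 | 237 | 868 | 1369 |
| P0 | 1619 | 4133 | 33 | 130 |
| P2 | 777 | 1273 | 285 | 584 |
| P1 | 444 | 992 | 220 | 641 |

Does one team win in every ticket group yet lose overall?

Yes

P3: the Platform team 172/237 = 72.6%, Team Gamma 868/1369 = 63.4% → the Platform team
P0: the Platform team 1619/4133 = 39.2%, Team Gamma 33/130 = 25.4% → the Platform team
P2: the Platform team 777/1273 = 61.0%, Team Gamma 285/584 = 48.8% → the Platform team
P1: the Platform team 444/992 = 44.8%, Team Gamma 220/641 = 34.3% → the Platform team
Overall: the Platform team 3012/6635 = 45.4%, Team Gamma 1406/2724 = 51.6% → Team Gamma
The Platform team wins each ticket group but Team Gamma wins overall — the comparison reverses. The Platform team's tickets skew toward P0, which has a lower base rate.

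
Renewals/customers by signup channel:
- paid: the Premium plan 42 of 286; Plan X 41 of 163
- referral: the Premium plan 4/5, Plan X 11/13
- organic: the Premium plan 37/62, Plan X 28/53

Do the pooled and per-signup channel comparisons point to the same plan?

No

Paid: the Premium plan 42/286 = 14.7%, Plan X 41/163 = 25.2% → Plan X
Referral: the Premium plan 4/5 = 80.0%, Plan X 11/13 = 84.6% → Plan X
Organic: the Premium plan 37/62 = 59.7%, Plan X 28/53 = 52.8% → the Premium plan
Overall: the Premium plan 83/353 = 23.5%, Plan X 80/229 = 34.9% → Plan X
Neither sweeps: the Premium plan wins 1 of 3 groups, Plan X wins 2. Plan X wins overall but not every group — no Simpson reversal.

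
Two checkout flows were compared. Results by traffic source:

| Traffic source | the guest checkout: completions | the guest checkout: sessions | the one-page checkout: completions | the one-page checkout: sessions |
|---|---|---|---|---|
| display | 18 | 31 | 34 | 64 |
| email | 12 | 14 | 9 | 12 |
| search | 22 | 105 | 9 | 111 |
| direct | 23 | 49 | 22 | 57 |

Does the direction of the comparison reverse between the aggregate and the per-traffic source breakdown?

No

Display: the guest checkout 18/31 = 58.1%, the one-page checkout 34/64 = 53.1% → the guest checkout
Email: the guest checkout 12/14 = 85.7%, the one-page checkout 9/12 = 75.0% → the guest checkout
Search: the guest checkout 22/105 = 21.0%, the one-page checkout 9/111 = 8.1% → the guest checkout
Direct: the guest checkout 23/49 = 46.9%, the one-page checkout 22/57 = 38.6% → the guest checkout
Overall: the guest checkout 75/199 = 37.7%, the one-page checkout 74/244 = 30.3% → the guest checkout
The guest checkout wins overall and in every traffic group — no reversal.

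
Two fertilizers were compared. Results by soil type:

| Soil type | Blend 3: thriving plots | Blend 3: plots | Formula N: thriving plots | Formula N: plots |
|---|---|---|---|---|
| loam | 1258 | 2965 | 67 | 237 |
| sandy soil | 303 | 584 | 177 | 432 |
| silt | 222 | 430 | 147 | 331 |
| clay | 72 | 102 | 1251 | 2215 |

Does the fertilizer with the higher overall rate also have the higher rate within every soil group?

Loam: Blend 3 1258/2965 = 42.4%, Formula N 67/237 = 28.3% → Blend 3
Sandy soil: Blend 3 303/584 = 51.9%, Formula N 177/432 = 41.0% → Blend 3
Silt: Blend 3 222/430 = 51.6%, Formula N 147/331 = 44.4% → Blend 3
Clay: Blend 3 72/102 = 70.6%, Formula N 1251/2215 = 56.5% → Blend 3
Overall: Blend 3 1855/4081 = 45.5%, Formula N 1642/3215 = 51.1% → Formula N
Blend 3 wins each soil group but Formula N wins overall — the comparison reverses. Blend 3's plots skew toward loam, which has a lower base rate.

No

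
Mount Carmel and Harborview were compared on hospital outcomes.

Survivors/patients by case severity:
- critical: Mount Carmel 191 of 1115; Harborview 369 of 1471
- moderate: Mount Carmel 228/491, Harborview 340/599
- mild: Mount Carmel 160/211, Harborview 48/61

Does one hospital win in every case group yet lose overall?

Critical: Mount Carmel 191/1115 = 17.1%, Harborview 369/1471 = 25.1% → Harborview
Moderate: Mount Carmel 228/491 = 46.4%, Harborview 340/599 = 56.8% → Harborview
Mild: Mount Carmel 160/211 = 75.8%, Harborview 48/61 = 78.7% → Harborview
Overall: Mount Carmel 579/1817 = 31.9%, Harborview 757/2131 = 35.5% → Harborview
Harborview wins overall and in every case group — no reversal.

No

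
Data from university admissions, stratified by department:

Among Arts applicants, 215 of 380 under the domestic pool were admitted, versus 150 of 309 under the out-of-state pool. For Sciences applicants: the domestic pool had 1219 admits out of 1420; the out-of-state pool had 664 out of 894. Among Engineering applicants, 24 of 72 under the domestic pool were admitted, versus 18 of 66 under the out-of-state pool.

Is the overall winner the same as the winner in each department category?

Arts: the domestic pool 215/380 = 56.6%, the out-of-state pool 150/309 = 48.5% → the domestic pool
Sciences: the domestic pool 1219/1420 = 85.8%, the out-of-state pool 664/894 = 74.3% → the domestic pool
Engineering: the domestic pool 24/72 = 33.3%, the out-of-state pool 18/66 = 27.3% → the domestic pool
Overall: the domestic pool 1458/1872 = 77.9%, the out-of-state pool 832/1269 = 65.6% → the domestic pool
The domestic pool wins overall and in every department group — no reversal.

Yes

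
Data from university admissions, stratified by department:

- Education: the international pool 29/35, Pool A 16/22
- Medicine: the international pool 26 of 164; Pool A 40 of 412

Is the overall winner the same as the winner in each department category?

Yes

Education: the international pool 29/35 = 82.9%, Pool A 16/22 = 72.7% → the international pool
Medicine: the international pool 26/164 = 15.9%, Pool A 40/412 = 9.7% → the international pool
Overall: the international pool 55/199 = 27.6%, Pool A 56/434 = 12.9% → the international pool
The international pool wins overall and in every department group — no reversal.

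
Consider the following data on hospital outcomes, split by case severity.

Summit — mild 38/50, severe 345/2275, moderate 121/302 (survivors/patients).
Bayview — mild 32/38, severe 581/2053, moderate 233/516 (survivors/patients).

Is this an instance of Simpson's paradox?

No

Mild: Summit 38/50 = 76.0%, Bayview 32/38 = 84.2% → Bayview
Severe: Summit 345/2275 = 15.2%, Bayview 581/2053 = 28.3% → Bayview
Moderate: Summit 121/302 = 40.1%, Bayview 233/516 = 45.2% → Bayview
Overall: Summit 504/2627 = 19.2%, Bayview 846/2607 = 32.5% → Bayview
Bayview wins overall and in every case group — no reversal.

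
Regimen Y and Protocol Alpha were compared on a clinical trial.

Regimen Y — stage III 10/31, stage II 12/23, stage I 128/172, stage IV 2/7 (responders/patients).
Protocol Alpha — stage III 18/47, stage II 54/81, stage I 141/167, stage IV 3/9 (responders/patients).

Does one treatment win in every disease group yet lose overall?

No

Stage III: Regimen Y 10/31 = 32.3%, Protocol Alpha 18/47 = 38.3% → Protocol Alpha
Stage II: Regimen Y 12/23 = 52.2%, Protocol Alpha 54/81 = 66.7% → Protocol Alpha
Stage I: Regimen Y 128/172 = 74.4%, Protocol Alpha 141/167 = 84.4% → Protocol Alpha
Stage IV: Regimen Y 2/7 = 28.6%, Protocol Alpha 3/9 = 33.3% → Protocol Alpha
Overall: Regimen Y 152/233 = 65.2%, Protocol Alpha 216/304 = 71.1% → Protocol Alpha
Protocol Alpha wins overall and in every disease group — no reversal.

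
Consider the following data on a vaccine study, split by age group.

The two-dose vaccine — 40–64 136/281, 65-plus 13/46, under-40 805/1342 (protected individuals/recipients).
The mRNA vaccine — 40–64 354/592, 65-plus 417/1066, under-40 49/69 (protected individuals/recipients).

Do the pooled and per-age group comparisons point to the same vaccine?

40–64: the two-dose vaccine 136/281 = 48.4%, the mRNA vaccine 354/592 = 59.8% → the mRNA vaccine
65-plus: the two-dose vaccine 13/46 = 28.3%, the mRNA vaccine 417/1066 = 39.1% → the mRNA vaccine
Under-40: the two-dose vaccine 805/1342 = 60.0%, the mRNA vaccine 49/69 = 71.0% → the mRNA vaccine
Overall: the two-dose vaccine 954/1669 = 57.2%, the mRNA vaccine 820/1727 = 47.5% → the two-dose vaccine
The mRNA vaccine wins each age group but the two-dose vaccine wins overall — the comparison reverses. The mRNA vaccine's recipients skew toward 65-plus, which has a lower base rate.

No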